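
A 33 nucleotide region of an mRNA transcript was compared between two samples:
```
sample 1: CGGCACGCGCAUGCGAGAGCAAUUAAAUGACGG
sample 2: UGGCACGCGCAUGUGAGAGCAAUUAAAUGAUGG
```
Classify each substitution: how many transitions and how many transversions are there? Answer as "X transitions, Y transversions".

Mismatches (1-based):
position 1: C→U (pyrimidine→pyrimidine, transition)
position 14: C→U (pyrimidine→pyrimidine, transition)
position 31: C→U (pyrimidine→pyrimidine, transition)

3 transitions, 0 transversions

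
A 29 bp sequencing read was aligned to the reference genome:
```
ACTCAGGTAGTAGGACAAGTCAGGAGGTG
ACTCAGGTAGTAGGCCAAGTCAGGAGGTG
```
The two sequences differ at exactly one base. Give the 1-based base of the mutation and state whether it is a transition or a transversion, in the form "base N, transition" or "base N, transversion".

base 15, transversion

Base 15 changes A→C. A is a purine and C is a pyrimidine, so this is a transversion.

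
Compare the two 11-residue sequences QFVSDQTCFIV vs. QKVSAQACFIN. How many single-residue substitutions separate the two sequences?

4

The sequences differ at positions 2, 5, 7, 11 (1-based) — 4 in total.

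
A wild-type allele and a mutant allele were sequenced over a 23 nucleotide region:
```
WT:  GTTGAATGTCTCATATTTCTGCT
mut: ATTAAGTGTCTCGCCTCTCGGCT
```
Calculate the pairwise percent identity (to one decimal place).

8 positions differ (1, 4, 6, 13, 14, 15, 17, 20), so 15 of 23 match: 15/23 = 65.22%.

65.2%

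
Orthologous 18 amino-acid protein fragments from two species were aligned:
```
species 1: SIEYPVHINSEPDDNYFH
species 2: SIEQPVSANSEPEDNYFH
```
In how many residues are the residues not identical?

Mismatches (1-based): residue 4: Y→Q; residue 7: H→S; residue 8: I→A; residue 13: D→E.

4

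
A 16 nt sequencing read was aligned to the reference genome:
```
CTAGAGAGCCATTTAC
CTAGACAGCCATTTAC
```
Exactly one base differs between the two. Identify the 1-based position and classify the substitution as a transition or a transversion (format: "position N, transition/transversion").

position 6, transversion

The sequences differ only at position 6: G→C (purine→pyrimidine), a transversion.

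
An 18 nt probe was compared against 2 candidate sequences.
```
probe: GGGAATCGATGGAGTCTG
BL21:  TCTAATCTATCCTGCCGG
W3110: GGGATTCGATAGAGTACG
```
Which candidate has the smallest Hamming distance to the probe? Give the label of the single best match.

W3110

Hamming distances to probe — BL21: 9; W3110: 4.
Smallest is W3110 with 4 mismatches.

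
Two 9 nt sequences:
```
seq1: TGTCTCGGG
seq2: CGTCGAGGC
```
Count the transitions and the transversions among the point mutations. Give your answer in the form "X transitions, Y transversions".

1 transition, 3 transversions

Transitions (purine↔purine or pyrimidine↔pyrimidine): 1 T→C.
Transversions (purine↔pyrimidine): 5 T→G, 6 C→A, 9 G→C.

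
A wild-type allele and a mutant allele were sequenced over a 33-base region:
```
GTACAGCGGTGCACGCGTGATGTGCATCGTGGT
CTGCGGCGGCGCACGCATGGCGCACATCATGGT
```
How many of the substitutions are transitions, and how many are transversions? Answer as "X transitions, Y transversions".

9 transitions, 1 transversion

Transitions (purine↔purine or pyrimidine↔pyrimidine): 3 A→G, 5 A→G, 10 T→C, 17 G→A, 20 A→G, 21 T→C, 23 T→C, 24 G→A, 29 G→A.
Transversions (purine↔pyrimidine): 1 G→C.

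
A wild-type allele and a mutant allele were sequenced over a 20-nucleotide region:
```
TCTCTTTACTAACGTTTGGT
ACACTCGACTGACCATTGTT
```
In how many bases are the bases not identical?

8

Comparing position by position, 8 bases differ: 1 (T/A), 3 (T/A), 6 (T/C), 7 (T/G), 11 (A/G), 14 (G/C), 15 (T/A), 19 (G/T).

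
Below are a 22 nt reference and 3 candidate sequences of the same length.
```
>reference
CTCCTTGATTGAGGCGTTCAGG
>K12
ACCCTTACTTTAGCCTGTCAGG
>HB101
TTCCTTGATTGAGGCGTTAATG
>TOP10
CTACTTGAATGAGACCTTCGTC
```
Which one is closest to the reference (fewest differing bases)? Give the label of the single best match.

HB101

Hamming distances to reference — K12: 8; HB101: 3; TOP10: 7.
Smallest is HB101 with 3 mismatches.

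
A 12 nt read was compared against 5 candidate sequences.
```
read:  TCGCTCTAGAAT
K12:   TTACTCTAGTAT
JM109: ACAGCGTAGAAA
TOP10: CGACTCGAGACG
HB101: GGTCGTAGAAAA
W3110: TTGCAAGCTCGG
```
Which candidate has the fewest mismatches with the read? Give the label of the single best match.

Hamming distances to read — K12: 3; JM109: 6; TOP10: 6; HB101: 9; W3110: 9.
Smallest is K12 with 3 mismatches.

K12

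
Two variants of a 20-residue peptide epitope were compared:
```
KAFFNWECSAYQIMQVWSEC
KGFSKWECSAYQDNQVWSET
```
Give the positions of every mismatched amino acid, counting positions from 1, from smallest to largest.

2, 4, 5, 13, 14, 20

Scanning 1-based: 2: A/G; 4: F/S; 5: N/K; 13: I/D; 14: M/N; 20: C/T.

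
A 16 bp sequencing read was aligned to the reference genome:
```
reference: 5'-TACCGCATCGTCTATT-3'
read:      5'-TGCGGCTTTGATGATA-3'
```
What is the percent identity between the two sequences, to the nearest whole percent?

Mismatches at positions 2, 4, 7, 9, 11, 12, 13, 16 (1-based): 8 of 16.
Identical positions: 8/16 = 50% → 50%.

50%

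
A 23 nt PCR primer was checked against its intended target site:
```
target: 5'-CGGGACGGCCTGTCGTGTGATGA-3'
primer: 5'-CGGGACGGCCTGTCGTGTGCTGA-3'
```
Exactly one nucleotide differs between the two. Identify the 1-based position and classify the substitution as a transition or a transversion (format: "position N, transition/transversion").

position 20, transversion

Position 20 changes A→C. A is a purine and C is a pyrimidine, so this is a transversion.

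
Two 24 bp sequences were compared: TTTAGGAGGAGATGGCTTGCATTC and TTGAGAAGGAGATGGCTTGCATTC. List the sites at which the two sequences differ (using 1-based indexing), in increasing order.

Differences at site 3 (T→G), site 6 (G→A).

3, 6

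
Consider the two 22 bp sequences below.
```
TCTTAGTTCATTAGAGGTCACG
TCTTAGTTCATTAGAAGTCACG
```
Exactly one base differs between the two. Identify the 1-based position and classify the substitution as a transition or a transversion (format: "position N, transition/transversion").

position 16, transition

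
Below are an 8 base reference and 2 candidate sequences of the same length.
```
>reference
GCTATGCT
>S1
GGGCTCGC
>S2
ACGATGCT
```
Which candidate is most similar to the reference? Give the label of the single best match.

S2

S1 differs at 6 sites; S2 differs at 2 sites. The closest is S2.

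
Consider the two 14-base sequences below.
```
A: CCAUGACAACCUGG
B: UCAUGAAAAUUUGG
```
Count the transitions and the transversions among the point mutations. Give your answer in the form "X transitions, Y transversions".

3 transitions, 1 transversion

Transitions (purine↔purine or pyrimidine↔pyrimidine): 1 C→U, 10 C→U, 11 C→U.
Transversions (purine↔pyrimidine): 7 C→A.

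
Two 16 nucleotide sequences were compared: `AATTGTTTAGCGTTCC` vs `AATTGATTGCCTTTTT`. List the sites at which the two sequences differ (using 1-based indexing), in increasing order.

Differences at site 6 (T→A), site 9 (A→G), site 10 (G→C), site 12 (G→T), site 15 (C→T), site 16 (C→T).

6, 9, 10, 12, 15, 16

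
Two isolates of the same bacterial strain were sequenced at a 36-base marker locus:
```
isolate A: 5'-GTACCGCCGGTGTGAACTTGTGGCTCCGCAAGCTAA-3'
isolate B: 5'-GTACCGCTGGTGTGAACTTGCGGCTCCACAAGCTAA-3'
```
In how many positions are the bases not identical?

The sequences differ at positions 8, 21, 28 (1-based) — 3 in total.

3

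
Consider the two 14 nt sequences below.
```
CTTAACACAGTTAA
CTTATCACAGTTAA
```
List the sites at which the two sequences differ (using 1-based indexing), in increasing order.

Differences at site 5 (A→T).

5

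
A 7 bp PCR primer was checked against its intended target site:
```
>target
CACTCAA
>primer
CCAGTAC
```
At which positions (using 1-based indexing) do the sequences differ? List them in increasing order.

Scanning 1-based: 2: A/C; 3: C/A; 4: T/G; 5: C/T; 7: A/C.

2, 3, 4, 5, 7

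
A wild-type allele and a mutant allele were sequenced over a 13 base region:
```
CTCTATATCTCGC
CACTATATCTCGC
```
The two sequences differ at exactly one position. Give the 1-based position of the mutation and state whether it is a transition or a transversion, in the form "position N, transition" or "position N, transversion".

position 2, transversion

Position 2 changes T→A. T is a pyrimidine and A is a purine, so this is a transversion.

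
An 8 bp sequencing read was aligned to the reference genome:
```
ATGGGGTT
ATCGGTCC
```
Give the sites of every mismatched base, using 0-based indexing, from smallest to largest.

2, 5, 6, 7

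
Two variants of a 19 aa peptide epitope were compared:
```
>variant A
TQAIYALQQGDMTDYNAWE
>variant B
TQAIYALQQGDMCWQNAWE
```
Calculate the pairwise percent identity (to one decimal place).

3 positions differ (13, 14, 15), so 16 of 19 match: 16/19 = 84.21%.

84.2%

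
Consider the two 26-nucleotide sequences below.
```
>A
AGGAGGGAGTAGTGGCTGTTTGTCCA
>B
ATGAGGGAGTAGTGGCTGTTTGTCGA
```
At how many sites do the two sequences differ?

2

Mismatches (1-based): site 2: G→T; site 25: C→G.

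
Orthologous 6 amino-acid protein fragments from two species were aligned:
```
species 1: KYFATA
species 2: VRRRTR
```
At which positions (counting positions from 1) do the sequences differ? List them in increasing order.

Scanning 1-based: 1: K/V; 2: Y/R; 3: F/R; 4: A/R; 6: A/R.

1, 2, 3, 4, 6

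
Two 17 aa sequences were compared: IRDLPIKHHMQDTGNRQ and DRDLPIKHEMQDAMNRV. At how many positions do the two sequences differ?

5

Comparing position by position, 5 positions differ: 1 (I/D), 9 (H/E), 13 (T/A), 14 (G/M), 17 (Q/V).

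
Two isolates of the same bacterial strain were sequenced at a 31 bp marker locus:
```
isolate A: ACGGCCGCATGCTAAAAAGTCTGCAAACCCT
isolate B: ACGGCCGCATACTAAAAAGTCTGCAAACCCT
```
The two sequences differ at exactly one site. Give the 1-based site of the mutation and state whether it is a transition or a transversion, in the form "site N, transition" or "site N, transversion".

site 11, transition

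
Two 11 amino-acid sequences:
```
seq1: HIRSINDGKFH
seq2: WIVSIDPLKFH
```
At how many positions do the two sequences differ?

5

Mismatches (1-based): position 1: H→W; position 3: R→V; position 6: N→D; position 7: D→P; position 8: G→L.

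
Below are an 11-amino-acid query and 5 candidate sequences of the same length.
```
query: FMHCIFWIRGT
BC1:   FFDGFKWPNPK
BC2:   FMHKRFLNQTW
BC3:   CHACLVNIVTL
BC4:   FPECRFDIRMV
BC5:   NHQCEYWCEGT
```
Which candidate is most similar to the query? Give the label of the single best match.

Hamming distances to query — BC1: 9; BC2: 7; BC3: 9; BC4: 6; BC5: 7.
Smallest is BC4 with 6 mismatches.

BC4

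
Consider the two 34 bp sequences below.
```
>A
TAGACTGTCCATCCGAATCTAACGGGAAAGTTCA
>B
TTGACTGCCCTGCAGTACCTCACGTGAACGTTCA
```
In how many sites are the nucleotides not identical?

10

The sequences differ at sites 2, 8, 11, 12, 14, 16, 18, 21, 25, 29 (1-based) — 10 in total.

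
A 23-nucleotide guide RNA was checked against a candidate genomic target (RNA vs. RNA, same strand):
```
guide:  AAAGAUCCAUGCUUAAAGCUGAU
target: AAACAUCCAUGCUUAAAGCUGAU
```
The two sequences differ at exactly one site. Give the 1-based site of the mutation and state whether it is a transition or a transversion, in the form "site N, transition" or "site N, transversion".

site 4, transversion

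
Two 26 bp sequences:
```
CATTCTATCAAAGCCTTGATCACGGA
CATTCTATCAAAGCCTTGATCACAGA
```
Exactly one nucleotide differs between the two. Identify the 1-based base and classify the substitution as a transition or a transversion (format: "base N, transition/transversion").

base 24, transition

The sequences differ only at base 24: G→A (purine→purine), a transition.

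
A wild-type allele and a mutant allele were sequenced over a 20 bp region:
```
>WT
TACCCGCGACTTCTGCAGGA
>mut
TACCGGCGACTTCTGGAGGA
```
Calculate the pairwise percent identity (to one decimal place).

90.0%

Mismatches at positions 5, 16 (1-based): 2 of 20.
Identical positions: 18/20 = 90% → 90.0%.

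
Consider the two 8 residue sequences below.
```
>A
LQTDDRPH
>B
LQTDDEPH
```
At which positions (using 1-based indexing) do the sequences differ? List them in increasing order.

Differences at position 6 (R→E).

6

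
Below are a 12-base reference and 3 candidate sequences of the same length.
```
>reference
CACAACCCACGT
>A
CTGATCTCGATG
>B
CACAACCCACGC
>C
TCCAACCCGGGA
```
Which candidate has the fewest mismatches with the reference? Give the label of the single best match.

B

A differs at 8 positions; B differs at 1 position; C differs at 5 positions. The closest is B.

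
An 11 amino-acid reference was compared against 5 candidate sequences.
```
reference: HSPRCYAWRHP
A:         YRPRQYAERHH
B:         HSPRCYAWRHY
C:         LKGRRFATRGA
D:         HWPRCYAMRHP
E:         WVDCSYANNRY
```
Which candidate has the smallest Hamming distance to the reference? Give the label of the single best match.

B

A differs at 5 positions; B differs at 1 position; C differs at 8 positions; D differs at 2 positions; E differs at 9 positions. The closest is B.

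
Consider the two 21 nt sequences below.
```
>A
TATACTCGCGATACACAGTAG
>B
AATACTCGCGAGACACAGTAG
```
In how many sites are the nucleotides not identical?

The sequences differ at sites 1, 12 (1-based) — 2 in total.

2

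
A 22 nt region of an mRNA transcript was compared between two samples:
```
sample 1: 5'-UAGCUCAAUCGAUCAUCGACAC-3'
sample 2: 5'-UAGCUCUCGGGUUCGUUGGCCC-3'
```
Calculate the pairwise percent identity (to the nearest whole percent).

9 positions differ (7, 8, 9, 10, 12, 15, 17, 19, 21), so 13 of 22 match: 13/22 = 59.09%.

59%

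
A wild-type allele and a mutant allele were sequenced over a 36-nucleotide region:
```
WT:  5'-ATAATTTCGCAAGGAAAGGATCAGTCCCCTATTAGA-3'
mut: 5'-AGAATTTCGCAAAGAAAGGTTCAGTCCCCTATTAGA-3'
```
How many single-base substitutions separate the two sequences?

The sequences differ at positions 2, 13, 20 (1-based) — 3 in total.

3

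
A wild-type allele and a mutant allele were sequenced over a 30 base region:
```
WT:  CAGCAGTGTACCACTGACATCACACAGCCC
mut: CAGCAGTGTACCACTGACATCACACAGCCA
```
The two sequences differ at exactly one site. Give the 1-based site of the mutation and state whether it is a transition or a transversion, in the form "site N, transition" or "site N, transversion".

site 30, transversion

Site 30 changes C→A. C is a pyrimidine and A is a purine, so this is a transversion.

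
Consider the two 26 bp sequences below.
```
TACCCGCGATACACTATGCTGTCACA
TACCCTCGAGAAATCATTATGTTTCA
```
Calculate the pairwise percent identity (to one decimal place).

65.4%

Mismatches at positions 6, 10, 12, 14, 15, 18, 19, 23, 24 (1-based): 9 of 26.
Identical positions: 17/26 = 65.38% → 65.4%.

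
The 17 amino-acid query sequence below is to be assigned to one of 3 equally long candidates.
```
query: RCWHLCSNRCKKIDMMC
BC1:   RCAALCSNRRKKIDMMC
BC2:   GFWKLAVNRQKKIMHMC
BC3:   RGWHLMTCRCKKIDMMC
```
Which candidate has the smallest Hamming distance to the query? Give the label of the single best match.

BC1

Hamming distances to query — BC1: 3; BC2: 8; BC3: 4.
Smallest is BC1 with 3 mismatches.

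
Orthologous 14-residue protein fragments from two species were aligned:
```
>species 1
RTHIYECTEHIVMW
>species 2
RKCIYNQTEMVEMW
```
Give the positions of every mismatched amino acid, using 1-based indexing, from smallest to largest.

2, 3, 6, 7, 10, 11, 12

Differences at position 2 (T→K), position 3 (H→C), position 6 (E→N), position 7 (C→Q), position 10 (H→M), position 11 (I→V), position 12 (V→E).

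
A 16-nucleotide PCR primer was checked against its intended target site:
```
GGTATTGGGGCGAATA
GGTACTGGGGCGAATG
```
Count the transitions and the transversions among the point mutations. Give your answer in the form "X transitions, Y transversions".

2 transitions, 0 transversions

Mismatches (1-based):
base 5: T→C (pyrimidine→pyrimidine, transition)
base 16: A→G (purine→purine, transition)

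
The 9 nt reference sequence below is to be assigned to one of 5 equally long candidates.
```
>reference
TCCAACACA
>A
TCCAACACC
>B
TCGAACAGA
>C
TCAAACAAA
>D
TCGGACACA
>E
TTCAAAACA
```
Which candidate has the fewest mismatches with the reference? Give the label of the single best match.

Hamming distances to reference — A: 1; B: 2; C: 2; D: 2; E: 2.
Smallest is A with 1 mismatch.

A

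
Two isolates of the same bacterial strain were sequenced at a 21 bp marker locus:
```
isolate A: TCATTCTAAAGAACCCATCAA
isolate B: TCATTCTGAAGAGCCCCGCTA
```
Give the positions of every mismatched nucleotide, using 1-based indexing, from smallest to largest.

Differences at position 8 (A→G), position 13 (A→G), position 17 (A→C), position 18 (T→G), position 20 (A→T).

8, 13, 17, 18, 20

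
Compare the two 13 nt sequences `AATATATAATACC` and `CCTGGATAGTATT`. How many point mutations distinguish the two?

The sequences differ at positions 1, 2, 4, 5, 9, 12, 13 (1-based) — 7 in total.

7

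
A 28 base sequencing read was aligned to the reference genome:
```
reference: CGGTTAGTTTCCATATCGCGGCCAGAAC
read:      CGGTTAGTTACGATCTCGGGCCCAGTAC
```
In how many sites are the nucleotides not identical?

Mismatches (1-based): site 10: T→A; site 12: C→G; site 15: A→C; site 19: C→G; site 21: G→C; site 26: A→T.

6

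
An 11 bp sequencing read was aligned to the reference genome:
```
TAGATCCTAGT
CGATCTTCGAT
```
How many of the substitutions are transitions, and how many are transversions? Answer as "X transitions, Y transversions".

9 transitions, 1 transversion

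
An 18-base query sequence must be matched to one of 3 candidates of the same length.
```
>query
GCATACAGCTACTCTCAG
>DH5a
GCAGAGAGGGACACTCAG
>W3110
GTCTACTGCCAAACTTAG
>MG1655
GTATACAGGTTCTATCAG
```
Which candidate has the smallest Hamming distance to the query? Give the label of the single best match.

MG1655

Hamming distances to query — DH5a: 5; W3110: 7; MG1655: 4.
Smallest is MG1655 with 4 mismatches.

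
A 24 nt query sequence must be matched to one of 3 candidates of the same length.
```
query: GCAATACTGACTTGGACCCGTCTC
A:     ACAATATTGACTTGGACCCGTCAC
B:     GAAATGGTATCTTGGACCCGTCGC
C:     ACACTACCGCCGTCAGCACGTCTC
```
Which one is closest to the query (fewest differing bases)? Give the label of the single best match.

Hamming distances to query — A: 3; B: 6; C: 9.
Smallest is A with 3 mismatches.

A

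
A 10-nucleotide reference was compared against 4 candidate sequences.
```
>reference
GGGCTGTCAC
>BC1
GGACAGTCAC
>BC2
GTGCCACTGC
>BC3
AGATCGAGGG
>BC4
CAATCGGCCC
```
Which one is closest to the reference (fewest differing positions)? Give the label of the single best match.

BC1 differs at 2 positions; BC2 differs at 6 positions; BC3 differs at 8 positions; BC4 differs at 7 positions. The closest is BC1.

BC1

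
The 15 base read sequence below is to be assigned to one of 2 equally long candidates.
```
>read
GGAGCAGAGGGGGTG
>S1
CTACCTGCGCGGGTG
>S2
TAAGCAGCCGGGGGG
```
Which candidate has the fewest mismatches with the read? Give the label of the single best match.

S1 differs at 6 sites; S2 differs at 5 sites. The closest is S2.

S2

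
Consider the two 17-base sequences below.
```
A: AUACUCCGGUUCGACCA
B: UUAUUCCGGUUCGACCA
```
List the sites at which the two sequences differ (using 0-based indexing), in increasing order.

Differences at site 0 (A→U), site 3 (C→U).

0, 3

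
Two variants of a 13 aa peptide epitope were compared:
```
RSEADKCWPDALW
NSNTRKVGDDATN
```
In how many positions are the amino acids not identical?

Comparing position by position, 9 positions differ: 1 (R/N), 3 (E/N), 4 (A/T), 5 (D/R), 7 (C/V), 8 (W/G), 9 (P/D), 12 (L/T), 13 (W/N).

9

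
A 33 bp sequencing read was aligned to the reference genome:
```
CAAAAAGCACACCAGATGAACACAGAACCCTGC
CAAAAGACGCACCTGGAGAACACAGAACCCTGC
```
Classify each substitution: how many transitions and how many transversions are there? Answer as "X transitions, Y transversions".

4 transitions, 2 transversions

Transitions (purine↔purine or pyrimidine↔pyrimidine): 6 A→G, 7 G→A, 9 A→G, 16 A→G.
Transversions (purine↔pyrimidine): 14 A→T, 17 T→A.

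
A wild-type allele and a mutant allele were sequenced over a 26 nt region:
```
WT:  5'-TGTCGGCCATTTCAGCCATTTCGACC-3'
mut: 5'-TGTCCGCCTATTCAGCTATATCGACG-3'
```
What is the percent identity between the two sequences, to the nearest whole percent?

6 positions differ (5, 9, 10, 17, 20, 26), so 20 of 26 match: 20/26 = 76.92%.

77%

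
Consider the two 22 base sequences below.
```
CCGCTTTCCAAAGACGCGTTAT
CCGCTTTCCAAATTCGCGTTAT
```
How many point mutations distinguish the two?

2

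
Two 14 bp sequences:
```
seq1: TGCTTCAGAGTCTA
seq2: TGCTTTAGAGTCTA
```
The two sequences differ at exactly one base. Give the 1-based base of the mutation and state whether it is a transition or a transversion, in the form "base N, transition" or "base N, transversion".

Base 6 changes C→T. C is a pyrimidine and T is a pyrimidine, so this is a transition.

base 6, transition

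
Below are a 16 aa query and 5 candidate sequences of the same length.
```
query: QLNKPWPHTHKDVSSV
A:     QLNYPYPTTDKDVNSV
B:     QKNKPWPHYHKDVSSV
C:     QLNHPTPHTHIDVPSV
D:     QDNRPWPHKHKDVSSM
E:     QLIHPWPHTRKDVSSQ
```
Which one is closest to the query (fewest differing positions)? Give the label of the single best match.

Hamming distances to query — A: 5; B: 2; C: 4; D: 4; E: 4.
Smallest is B with 2 mismatches.

B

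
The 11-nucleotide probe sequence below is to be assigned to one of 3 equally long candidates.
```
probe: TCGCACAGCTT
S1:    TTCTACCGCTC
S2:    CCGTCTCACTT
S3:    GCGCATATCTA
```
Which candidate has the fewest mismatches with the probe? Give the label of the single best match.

S3

S1 differs at 5 positions; S2 differs at 6 positions; S3 differs at 4 positions. The closest is S3.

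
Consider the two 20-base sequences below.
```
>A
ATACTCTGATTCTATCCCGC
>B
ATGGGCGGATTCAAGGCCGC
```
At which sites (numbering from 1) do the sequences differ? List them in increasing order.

3, 4, 5, 7, 13, 15, 16

Scanning 1-based: 3: A/G; 4: C/G; 5: T/G; 7: T/G; 13: T/A; 15: T/G; 16: C/G.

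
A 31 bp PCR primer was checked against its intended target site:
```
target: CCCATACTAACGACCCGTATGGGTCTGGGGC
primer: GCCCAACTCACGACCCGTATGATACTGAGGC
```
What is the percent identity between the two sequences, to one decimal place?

Mismatches at positions 1, 4, 5, 9, 22, 23, 24, 28 (1-based): 8 of 31.
Identical positions: 23/31 = 74.19% → 74.2%.

74.2%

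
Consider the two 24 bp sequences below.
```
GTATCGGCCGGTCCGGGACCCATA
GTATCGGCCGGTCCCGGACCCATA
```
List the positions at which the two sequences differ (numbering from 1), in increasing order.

15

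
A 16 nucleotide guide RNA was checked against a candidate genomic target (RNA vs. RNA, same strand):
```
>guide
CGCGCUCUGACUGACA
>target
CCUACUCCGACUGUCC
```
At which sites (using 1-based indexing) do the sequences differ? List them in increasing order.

Differences at site 2 (G→C), site 3 (C→U), site 4 (G→A), site 8 (U→C), site 14 (A→U), site 16 (A→C).

2, 3, 4, 8, 14, 16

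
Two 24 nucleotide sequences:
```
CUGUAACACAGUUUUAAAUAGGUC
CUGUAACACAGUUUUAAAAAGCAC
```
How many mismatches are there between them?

3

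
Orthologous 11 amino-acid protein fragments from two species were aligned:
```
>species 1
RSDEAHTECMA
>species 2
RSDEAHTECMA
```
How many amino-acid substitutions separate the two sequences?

0

The two sequences are identical at every position.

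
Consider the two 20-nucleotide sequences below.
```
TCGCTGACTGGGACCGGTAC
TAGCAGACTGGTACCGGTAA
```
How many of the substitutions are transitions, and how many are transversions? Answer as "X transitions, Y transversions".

0 transitions, 4 transversions

Mismatches (1-based):
site 2: C→A (pyrimidine→purine, transversion)
site 5: T→A (pyrimidine→purine, transversion)
site 12: G→T (purine→pyrimidine, transversion)
site 20: C→A (pyrimidine→purine, transversion)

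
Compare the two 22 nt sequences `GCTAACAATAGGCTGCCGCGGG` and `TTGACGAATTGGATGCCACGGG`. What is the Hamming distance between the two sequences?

8

Comparing position by position, 8 positions differ: 1 (G/T), 2 (C/T), 3 (T/G), 5 (A/C), 6 (C/G), 10 (A/T), 13 (C/A), 18 (G/A).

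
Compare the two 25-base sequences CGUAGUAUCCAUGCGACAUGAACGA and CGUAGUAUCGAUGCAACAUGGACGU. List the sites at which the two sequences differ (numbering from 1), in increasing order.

10, 15, 21, 25

Scanning 1-based: 10: C/G; 15: G/A; 21: A/G; 25: A/U.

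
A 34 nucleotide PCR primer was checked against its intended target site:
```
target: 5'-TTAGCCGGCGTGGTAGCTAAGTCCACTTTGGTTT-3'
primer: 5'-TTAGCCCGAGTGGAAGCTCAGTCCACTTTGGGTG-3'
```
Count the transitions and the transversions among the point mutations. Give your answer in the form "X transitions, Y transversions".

0 transitions, 6 transversions

Transitions (purine↔purine or pyrimidine↔pyrimidine): none.
Transversions (purine↔pyrimidine): 7 G→C, 9 C→A, 14 T→A, 19 A→C, 32 T→G, 34 T→G.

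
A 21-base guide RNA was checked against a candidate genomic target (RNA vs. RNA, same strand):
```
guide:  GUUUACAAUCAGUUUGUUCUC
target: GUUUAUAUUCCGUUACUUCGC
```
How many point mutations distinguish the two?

6

Comparing position by position, 6 positions differ: 6 (C/U), 8 (A/U), 11 (A/C), 15 (U/A), 16 (G/C), 20 (U/G).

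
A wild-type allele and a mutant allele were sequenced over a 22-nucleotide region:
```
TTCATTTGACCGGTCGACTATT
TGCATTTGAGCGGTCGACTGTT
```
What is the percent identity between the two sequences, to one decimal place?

Mismatches at positions 2, 10, 20 (1-based): 3 of 22.
Identical positions: 19/22 = 86.36% → 86.4%.

86.4%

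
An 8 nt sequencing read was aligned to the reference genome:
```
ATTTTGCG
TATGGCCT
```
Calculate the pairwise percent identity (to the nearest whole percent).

25%

6 positions differ (1, 2, 4, 5, 6, 8), so 2 of 8 match: 2/8 = 25%.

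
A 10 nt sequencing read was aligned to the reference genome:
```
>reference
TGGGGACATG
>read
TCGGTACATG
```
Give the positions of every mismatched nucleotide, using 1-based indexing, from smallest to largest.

2, 5

Differences at position 2 (G→C), position 5 (G→T).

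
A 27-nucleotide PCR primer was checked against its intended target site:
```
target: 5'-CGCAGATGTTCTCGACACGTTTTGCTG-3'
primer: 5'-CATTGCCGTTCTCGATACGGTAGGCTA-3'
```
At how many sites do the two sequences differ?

10

Comparing position by position, 10 sites differ: 2 (G/A), 3 (C/T), 4 (A/T), 6 (A/C), 7 (T/C), 16 (C/T), 20 (T/G), 22 (T/A), 23 (T/G), 27 (G/A).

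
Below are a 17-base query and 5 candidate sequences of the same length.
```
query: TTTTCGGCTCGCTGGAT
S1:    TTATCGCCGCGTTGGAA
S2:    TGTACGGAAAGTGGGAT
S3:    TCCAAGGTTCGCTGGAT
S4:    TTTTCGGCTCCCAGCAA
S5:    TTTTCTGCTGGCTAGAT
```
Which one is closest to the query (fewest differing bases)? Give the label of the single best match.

S5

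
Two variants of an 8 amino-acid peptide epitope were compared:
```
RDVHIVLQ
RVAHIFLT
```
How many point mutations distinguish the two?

4

Mismatches (1-based): residue 2: D→V; residue 3: V→A; residue 6: V→F; residue 8: Q→T.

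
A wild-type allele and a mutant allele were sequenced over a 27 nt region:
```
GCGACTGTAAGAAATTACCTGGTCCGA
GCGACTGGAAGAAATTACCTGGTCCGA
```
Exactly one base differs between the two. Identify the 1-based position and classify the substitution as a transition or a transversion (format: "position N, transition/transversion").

position 8, transversion

The sequences differ only at position 8: T→G (pyrimidine→purine), a transversion.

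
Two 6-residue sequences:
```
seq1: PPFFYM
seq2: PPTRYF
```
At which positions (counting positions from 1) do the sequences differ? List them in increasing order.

3, 4, 6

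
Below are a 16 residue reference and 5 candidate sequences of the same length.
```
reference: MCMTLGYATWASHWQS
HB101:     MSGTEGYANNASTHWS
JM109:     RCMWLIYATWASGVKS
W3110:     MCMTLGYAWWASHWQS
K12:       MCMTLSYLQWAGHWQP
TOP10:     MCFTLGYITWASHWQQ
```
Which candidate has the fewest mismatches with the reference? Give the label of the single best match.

W3110

HB101 differs at 8 positions; JM109 differs at 6 positions; W3110 differs at 1 position; K12 differs at 5 positions; TOP10 differs at 3 positions. The closest is W3110.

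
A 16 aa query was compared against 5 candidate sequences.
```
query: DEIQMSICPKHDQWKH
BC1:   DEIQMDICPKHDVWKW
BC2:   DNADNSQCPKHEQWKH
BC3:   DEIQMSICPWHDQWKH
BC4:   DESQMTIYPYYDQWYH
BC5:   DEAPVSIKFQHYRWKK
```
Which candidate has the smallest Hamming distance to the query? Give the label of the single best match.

BC3

Hamming distances to query — BC1: 3; BC2: 6; BC3: 1; BC4: 6; BC5: 9.
Smallest is BC3 with 1 mismatch.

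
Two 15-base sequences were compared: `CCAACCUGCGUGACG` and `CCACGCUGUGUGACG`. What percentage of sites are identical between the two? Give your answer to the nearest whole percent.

Mismatches at positions 4, 5, 9 (1-based): 3 of 15.
Identical positions: 12/15 = 80% → 80%.

80%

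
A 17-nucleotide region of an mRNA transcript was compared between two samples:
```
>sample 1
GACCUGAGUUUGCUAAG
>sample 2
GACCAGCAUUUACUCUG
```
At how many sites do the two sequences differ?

The sequences differ at sites 5, 7, 8, 12, 15, 16 (1-based) — 6 in total.

6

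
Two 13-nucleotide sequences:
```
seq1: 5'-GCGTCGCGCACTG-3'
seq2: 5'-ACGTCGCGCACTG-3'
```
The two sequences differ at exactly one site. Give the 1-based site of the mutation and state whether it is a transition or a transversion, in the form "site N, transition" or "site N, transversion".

site 1, transition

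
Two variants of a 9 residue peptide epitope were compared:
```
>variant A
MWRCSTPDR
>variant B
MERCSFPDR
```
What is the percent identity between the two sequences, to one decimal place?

77.8%

Mismatches at positions 2, 6 (1-based): 2 of 9.
Identical positions: 7/9 = 77.78% → 77.8%.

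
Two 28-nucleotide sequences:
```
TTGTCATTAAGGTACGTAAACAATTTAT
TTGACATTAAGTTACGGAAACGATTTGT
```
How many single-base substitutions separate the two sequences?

5

The sequences differ at positions 4, 12, 17, 22, 27 (1-based) — 5 in total.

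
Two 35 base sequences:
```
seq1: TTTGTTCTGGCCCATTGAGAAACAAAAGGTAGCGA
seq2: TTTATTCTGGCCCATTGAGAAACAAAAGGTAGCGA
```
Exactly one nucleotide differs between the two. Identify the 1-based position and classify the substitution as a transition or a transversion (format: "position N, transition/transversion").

position 4, transition

The sequences differ only at position 4: G→A (purine→purine), a transition.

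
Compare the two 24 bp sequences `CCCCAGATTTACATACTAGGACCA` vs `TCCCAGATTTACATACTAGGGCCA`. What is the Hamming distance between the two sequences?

2

Comparing position by position, 2 bases differ: 1 (C/T), 21 (A/G).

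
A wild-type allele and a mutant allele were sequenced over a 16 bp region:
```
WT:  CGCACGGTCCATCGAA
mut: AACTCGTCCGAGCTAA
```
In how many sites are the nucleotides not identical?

The sequences differ at sites 1, 2, 4, 7, 8, 10, 12, 14 (1-based) — 8 in total.

8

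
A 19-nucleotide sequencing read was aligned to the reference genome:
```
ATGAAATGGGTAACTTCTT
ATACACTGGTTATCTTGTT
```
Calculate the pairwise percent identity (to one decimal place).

6 positions differ (3, 4, 6, 10, 13, 17), so 13 of 19 match: 13/19 = 68.42%.

68.4%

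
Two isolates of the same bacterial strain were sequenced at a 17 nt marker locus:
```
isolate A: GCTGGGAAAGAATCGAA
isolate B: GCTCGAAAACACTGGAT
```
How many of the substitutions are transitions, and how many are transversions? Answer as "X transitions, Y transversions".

1 transition, 5 transversions

Mismatches (1-based):
position 4: G→C (purine→pyrimidine, transversion)
position 6: G→A (purine→purine, transition)
position 10: G→C (purine→pyrimidine, transversion)
position 12: A→C (purine→pyrimidine, transversion)
position 14: C→G (pyrimidine→purine, transversion)
position 17: A→T (purine→pyrimidine, transversion)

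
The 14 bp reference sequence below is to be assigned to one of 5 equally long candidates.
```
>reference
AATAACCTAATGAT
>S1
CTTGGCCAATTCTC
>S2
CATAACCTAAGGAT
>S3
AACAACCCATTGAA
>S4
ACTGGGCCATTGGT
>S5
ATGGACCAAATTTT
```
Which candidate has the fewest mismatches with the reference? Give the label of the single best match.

Hamming distances to reference — S1: 9; S2: 2; S3: 4; S4: 7; S5: 6.
Smallest is S2 with 2 mismatches.

S2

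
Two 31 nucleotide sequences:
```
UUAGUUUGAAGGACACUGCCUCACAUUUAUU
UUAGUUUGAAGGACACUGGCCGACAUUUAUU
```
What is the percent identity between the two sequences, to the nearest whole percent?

3 positions differ (19, 21, 22), so 28 of 31 match: 28/31 = 90.32%.

90%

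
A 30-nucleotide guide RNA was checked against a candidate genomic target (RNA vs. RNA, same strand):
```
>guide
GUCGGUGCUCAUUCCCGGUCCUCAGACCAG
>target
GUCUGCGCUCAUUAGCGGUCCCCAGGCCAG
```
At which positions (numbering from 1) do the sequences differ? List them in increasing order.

Scanning 1-based: 4: G/U; 6: U/C; 14: C/A; 15: C/G; 22: U/C; 26: A/G.

4, 6, 14, 15, 22, 26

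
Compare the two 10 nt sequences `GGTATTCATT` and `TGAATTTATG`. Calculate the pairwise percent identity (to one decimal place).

60.0%

4 positions differ (1, 3, 7, 10), so 6 of 10 match: 6/10 = 60%.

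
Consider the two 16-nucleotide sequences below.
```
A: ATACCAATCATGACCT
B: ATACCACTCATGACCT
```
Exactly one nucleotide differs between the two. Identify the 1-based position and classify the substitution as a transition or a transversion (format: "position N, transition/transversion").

Position 7 changes A→C. A is a purine and C is a pyrimidine, so this is a transversion.

position 7, transversion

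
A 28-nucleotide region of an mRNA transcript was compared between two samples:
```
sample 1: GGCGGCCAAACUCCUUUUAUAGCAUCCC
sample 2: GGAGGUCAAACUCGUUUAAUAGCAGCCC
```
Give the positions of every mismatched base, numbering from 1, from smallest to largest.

Scanning 1-based: 3: C/A; 6: C/U; 14: C/G; 18: U/A; 25: U/G.

3, 6, 14, 18, 25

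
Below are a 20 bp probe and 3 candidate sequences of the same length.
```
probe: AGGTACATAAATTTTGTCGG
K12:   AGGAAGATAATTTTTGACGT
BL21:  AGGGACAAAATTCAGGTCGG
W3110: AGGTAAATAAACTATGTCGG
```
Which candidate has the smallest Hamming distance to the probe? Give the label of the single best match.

Hamming distances to probe — K12: 5; BL21: 6; W3110: 3.
Smallest is W3110 with 3 mismatches.

W3110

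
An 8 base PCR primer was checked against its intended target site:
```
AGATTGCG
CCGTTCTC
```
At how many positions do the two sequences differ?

6

Mismatches (1-based): position 1: A→C; position 2: G→C; position 3: A→G; position 6: G→C; position 7: C→T; position 8: G→C.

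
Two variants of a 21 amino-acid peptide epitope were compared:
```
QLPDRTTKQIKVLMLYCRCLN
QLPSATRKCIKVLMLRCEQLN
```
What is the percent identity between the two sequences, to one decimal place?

Mismatches at positions 4, 5, 7, 9, 16, 18, 19 (1-based): 7 of 21.
Identical positions: 14/21 = 66.67% → 66.7%.

66.7%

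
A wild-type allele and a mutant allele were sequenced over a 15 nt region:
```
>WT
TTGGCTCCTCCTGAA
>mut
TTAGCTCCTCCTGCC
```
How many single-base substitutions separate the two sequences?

3

Comparing position by position, 3 sites differ: 3 (G/A), 14 (A/C), 15 (A/C).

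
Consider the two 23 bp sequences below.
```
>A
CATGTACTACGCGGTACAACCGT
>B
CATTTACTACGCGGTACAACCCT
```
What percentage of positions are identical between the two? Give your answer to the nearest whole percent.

91%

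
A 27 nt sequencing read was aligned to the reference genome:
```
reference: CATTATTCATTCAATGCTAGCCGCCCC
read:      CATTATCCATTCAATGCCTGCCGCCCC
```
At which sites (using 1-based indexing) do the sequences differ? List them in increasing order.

Differences at site 7 (T→C), site 18 (T→C), site 19 (A→T).

7, 18, 19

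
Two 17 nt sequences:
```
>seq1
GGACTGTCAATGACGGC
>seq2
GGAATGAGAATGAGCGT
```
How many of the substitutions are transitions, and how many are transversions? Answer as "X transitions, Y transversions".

1 transition, 5 transversions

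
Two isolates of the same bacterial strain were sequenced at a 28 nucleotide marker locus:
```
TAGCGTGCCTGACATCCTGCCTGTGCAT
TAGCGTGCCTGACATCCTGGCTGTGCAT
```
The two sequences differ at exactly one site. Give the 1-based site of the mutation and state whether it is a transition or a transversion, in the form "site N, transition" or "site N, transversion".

site 20, transversion

Site 20 changes C→G. C is a pyrimidine and G is a purine, so this is a transversion.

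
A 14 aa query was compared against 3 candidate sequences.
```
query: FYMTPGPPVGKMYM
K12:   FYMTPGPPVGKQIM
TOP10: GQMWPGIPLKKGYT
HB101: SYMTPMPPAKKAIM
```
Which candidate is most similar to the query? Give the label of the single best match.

K12 differs at 2 positions; TOP10 differs at 8 positions; HB101 differs at 6 positions. The closest is K12.

K12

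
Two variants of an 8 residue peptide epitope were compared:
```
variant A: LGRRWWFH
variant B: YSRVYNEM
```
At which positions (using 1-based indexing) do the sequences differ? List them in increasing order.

1, 2, 4, 5, 6, 7, 8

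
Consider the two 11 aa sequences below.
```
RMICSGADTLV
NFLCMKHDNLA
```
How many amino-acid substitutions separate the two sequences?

Comparing position by position, 8 residues differ: 1 (R/N), 2 (M/F), 3 (I/L), 5 (S/M), 6 (G/K), 7 (A/H), 9 (T/N), 11 (V/A).

8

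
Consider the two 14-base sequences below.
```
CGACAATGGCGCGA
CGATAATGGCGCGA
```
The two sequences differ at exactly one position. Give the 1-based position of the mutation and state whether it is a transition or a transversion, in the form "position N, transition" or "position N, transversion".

position 4, transition

The sequences differ only at position 4: C→T (pyrimidine→pyrimidine), a transition.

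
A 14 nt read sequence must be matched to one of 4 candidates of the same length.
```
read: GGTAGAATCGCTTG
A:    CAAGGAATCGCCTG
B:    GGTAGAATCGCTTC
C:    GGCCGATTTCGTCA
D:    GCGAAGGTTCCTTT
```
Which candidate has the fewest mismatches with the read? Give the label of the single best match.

A differs at 5 positions; B differs at 1 position; C differs at 8 positions; D differs at 8 positions. The closest is B.

B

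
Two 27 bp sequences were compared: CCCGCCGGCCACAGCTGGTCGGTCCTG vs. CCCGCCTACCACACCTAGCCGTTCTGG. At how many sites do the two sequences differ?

8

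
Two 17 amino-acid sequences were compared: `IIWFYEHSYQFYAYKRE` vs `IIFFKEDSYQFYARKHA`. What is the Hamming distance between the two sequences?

6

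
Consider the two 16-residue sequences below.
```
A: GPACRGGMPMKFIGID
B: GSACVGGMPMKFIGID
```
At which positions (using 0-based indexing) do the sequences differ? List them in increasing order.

Differences at position 1 (P→S), position 4 (R→V).

1, 4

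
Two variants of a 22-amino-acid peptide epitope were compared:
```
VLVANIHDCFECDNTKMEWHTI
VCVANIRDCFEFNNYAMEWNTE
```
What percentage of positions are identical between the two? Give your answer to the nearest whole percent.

64%

Mismatches at positions 2, 7, 12, 13, 15, 16, 20, 22 (1-based): 8 of 22.
Identical positions: 14/22 = 63.64% → 64%.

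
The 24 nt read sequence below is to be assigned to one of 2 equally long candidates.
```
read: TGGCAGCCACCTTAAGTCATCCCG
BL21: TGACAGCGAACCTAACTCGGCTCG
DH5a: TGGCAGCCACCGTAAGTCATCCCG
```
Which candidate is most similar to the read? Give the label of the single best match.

DH5a

BL21 differs at 8 positions; DH5a differs at 1 position. The closest is DH5a.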